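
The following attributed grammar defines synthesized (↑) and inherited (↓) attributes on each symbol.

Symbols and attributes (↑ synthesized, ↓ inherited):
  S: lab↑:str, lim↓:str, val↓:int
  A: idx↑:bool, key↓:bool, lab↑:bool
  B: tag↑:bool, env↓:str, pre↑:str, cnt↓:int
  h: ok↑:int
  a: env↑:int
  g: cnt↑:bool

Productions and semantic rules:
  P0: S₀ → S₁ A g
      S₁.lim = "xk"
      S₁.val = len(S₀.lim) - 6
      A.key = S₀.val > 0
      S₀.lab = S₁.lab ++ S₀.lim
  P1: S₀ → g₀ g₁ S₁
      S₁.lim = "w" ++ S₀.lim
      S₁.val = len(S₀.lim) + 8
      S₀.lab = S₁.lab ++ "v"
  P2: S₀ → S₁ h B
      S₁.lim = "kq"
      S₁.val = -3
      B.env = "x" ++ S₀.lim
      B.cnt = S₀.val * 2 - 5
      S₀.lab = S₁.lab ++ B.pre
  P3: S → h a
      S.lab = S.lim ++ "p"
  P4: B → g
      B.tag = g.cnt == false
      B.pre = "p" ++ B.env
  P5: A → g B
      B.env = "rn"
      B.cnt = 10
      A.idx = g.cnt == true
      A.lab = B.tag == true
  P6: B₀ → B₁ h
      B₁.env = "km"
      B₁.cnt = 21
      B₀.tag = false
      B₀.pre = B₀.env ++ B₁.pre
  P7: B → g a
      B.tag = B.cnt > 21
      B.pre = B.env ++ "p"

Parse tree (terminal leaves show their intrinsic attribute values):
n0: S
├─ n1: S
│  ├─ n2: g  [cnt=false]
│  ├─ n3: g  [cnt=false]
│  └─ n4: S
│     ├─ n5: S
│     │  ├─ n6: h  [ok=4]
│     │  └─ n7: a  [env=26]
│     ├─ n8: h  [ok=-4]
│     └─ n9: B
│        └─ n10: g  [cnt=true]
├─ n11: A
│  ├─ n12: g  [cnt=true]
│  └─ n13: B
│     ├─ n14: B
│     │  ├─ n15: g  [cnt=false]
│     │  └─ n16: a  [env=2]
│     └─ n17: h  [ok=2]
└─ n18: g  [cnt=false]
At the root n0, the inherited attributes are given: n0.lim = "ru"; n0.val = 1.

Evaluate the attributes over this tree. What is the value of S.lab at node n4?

"kqppxwxk"

1. n0.lim = "ru"  [given at root]
2. n0.val = 1  [given at root]
3. n1.lim = "xk"  ["xk"]
4. n1.val = -4  [len(S₀.lim) - 6]
5. n2.cnt = false  [terminal]
6. n3.cnt = false  [terminal]
7. n4.lim = "wxk"  ["w" ++ S₀.lim]
8. n4.val = 10  [len(S₀.lim) + 8]
9. n5.lim = "kq"  ["kq"]
10. n5.val = -3  [-3]
11. n6.ok = 4  [terminal]
12. n7.env = 26  [terminal]
13. n5.lab = "kqp"  [S.lim ++ "p"]
14. n8.ok = -4  [terminal]
15. n9.env = "xwxk"  ["x" ++ S₀.lim]
16. n9.cnt = 15  [S₀.val * 2 - 5]
17. n10.cnt = true  [terminal]
18. n9.tag = false  [g.cnt == false]
19. n9.pre = "pxwxk"  ["p" ++ B.env]
20. n4.lab = "kqppxwxk"  [S₁.lab ++ B.pre]
21. n1.lab = "kqppxwxkv"  [S₁.lab ++ "v"]
22. n11.key = true  [S₀.val > 0]
23. n12.cnt = true  [terminal]
24. n13.env = "rn"  ["rn"]
25. n13.cnt = 10  [10]
26. n14.env = "km"  ["km"]
27. n14.cnt = 21  [21]
28. n15.cnt = false  [terminal]
29. n16.env = 2  [terminal]
30. n14.tag = false  [B.cnt > 21]
31. n14.pre = "kmp"  [B.env ++ "p"]
32. n17.ok = 2  [terminal]
33. n13.tag = false  [false]
34. n13.pre = "rnkmp"  [B₀.env ++ B₁.pre]
35. n11.idx = true  [g.cnt == true]
36. n11.lab = false  [B.tag == true]
37. n18.cnt = false  [terminal]
38. n0.lab = "kqppxwxkvru"  [S₁.lab ++ S₀.lim]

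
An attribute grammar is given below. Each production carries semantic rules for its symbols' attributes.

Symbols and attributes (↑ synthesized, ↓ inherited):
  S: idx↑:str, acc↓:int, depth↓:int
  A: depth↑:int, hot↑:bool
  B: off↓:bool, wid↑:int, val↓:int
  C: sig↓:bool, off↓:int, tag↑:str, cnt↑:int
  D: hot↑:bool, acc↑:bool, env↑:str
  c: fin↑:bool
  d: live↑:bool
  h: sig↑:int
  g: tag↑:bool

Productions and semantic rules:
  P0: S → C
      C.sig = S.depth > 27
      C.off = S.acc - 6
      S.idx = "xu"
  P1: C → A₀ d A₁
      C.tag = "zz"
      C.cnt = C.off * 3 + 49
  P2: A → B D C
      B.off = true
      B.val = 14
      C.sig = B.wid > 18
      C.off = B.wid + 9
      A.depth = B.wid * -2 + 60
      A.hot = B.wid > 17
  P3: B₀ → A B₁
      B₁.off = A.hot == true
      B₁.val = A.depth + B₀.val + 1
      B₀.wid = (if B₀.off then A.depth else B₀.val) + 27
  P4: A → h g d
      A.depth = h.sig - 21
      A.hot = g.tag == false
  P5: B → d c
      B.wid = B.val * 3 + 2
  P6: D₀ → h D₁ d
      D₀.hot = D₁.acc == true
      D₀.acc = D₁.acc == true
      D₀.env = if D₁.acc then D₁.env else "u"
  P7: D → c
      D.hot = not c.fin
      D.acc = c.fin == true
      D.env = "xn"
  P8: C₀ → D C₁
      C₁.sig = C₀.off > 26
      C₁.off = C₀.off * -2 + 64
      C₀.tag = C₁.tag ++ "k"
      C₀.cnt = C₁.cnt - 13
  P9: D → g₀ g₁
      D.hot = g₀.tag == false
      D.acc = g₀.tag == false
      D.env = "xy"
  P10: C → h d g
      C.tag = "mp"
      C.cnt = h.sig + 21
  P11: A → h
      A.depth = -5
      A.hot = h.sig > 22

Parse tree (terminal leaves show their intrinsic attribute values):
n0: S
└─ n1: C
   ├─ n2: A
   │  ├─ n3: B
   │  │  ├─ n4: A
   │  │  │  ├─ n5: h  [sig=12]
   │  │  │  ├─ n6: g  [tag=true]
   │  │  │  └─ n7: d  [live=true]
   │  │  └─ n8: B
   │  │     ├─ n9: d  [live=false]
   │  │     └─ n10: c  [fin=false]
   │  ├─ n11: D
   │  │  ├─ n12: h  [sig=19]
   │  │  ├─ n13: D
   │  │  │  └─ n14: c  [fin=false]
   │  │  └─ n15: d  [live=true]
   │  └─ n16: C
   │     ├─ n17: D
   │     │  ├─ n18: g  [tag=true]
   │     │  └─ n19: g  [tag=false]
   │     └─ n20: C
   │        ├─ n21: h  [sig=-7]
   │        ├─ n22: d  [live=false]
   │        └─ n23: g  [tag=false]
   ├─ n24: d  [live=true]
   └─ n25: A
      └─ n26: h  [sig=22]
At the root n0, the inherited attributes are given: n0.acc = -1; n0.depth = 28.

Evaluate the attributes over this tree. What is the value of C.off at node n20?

1. n0.acc = -1  [given at root]
2. n0.depth = 28  [given at root]
3. n1.sig = true  [S.depth > 27]
4. n1.off = -7  [S.acc - 6]
5. n3.off = true  [true]
6. n3.val = 14  [14]
7. n5.sig = 12  [terminal]
8. n6.tag = true  [terminal]
9. n7.live = true  [terminal]
10. n4.depth = -9  [h.sig - 21]
11. n4.hot = false  [g.tag == false]
12. n8.off = false  [A.hot == true]
13. n8.val = 6  [A.depth + B₀.val + 1]
14. n9.live = false  [terminal]
15. n10.fin = false  [terminal]
16. n8.wid = 20  [B.val * 3 + 2]
17. n3.wid = 18  [(if B₀.off then A.depth else B₀.val) + 27]
18. n12.sig = 19  [terminal]
19. n14.fin = false  [terminal]
20. n13.hot = true  [not c.fin]
21. n13.acc = false  [c.fin == true]
22. n13.env = "xn"  ["xn"]
23. n15.live = true  [terminal]
24. n11.hot = false  [D₁.acc == true]
25. n11.acc = false  [D₁.acc == true]
26. n11.env = "u"  [if D₁.acc then D₁.env else "u"]
27. n16.sig = false  [B.wid > 18]
28. n16.off = 27  [B.wid + 9]
29. n18.tag = true  [terminal]
30. n19.tag = false  [terminal]
31. n17.hot = false  [g₀.tag == false]
32. n17.acc = false  [g₀.tag == false]
33. n17.env = "xy"  ["xy"]
34. n20.sig = true  [C₀.off > 26]
35. n20.off = 10  [C₀.off * -2 + 64]
36. n21.sig = -7  [terminal]
37. n22.live = false  [terminal]
38. n23.tag = false  [terminal]
39. n20.tag = "mp"  ["mp"]
40. n20.cnt = 14  [h.sig + 21]
41. n16.tag = "mpk"  [C₁.tag ++ "k"]
42. n16.cnt = 1  [C₁.cnt - 13]
43. n2.depth = 24  [B.wid * -2 + 60]
44. n2.hot = true  [B.wid > 17]
45. n24.live = true  [terminal]
46. n26.sig = 22  [terminal]
47. n25.depth = -5  [-5]
48. n25.hot = false  [h.sig > 22]
49. n1.tag = "zz"  ["zz"]
50. n1.cnt = 28  [C.off * 3 + 49]
51. n0.idx = "xu"  ["xu"]

10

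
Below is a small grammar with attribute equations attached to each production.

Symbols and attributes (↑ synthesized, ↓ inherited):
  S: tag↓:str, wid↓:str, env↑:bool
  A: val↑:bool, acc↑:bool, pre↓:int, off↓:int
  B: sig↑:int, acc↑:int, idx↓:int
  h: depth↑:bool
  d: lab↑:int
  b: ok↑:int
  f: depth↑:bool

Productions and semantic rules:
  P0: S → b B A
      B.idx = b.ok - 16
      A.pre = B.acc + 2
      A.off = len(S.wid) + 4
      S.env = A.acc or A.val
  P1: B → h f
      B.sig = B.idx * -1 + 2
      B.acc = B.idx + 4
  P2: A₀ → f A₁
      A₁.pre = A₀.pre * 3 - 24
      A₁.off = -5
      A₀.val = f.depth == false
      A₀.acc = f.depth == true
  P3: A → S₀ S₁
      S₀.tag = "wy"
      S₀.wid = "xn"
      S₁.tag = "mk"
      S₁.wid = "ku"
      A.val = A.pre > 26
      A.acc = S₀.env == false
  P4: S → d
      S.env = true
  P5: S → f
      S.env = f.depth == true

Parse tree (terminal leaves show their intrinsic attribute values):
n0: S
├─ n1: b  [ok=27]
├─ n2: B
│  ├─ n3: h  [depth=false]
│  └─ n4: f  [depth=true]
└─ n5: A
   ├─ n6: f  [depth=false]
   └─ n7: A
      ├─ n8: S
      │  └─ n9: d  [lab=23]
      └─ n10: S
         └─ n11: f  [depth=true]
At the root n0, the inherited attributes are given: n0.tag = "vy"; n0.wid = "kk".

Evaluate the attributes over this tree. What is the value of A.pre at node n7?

27

1. n0.tag = "vy"  [given at root]
2. n0.wid = "kk"  [given at root]
3. n1.ok = 27  [terminal]
4. n2.idx = 11  [b.ok - 16]
5. n3.depth = false  [terminal]
6. n4.depth = true  [terminal]
7. n2.sig = -9  [B.idx * -1 + 2]
8. n2.acc = 15  [B.idx + 4]
9. n5.pre = 17  [B.acc + 2]
10. n5.off = 6  [len(S.wid) + 4]
11. n6.depth = false  [terminal]
12. n7.pre = 27  [A₀.pre * 3 - 24]
13. n7.off = -5  [-5]
14. n8.tag = "wy"  ["wy"]
15. n8.wid = "xn"  ["xn"]
16. n9.lab = 23  [terminal]
17. n8.env = true  [true]
18. n10.tag = "mk"  ["mk"]
19. n10.wid = "ku"  ["ku"]
20. n11.depth = true  [terminal]
21. n10.env = true  [f.depth == true]
22. n7.val = true  [A.pre > 26]
23. n7.acc = false  [S₀.env == false]
24. n5.val = true  [f.depth == false]
25. n5.acc = false  [f.depth == true]
26. n0.env = true  [A.acc or A.val]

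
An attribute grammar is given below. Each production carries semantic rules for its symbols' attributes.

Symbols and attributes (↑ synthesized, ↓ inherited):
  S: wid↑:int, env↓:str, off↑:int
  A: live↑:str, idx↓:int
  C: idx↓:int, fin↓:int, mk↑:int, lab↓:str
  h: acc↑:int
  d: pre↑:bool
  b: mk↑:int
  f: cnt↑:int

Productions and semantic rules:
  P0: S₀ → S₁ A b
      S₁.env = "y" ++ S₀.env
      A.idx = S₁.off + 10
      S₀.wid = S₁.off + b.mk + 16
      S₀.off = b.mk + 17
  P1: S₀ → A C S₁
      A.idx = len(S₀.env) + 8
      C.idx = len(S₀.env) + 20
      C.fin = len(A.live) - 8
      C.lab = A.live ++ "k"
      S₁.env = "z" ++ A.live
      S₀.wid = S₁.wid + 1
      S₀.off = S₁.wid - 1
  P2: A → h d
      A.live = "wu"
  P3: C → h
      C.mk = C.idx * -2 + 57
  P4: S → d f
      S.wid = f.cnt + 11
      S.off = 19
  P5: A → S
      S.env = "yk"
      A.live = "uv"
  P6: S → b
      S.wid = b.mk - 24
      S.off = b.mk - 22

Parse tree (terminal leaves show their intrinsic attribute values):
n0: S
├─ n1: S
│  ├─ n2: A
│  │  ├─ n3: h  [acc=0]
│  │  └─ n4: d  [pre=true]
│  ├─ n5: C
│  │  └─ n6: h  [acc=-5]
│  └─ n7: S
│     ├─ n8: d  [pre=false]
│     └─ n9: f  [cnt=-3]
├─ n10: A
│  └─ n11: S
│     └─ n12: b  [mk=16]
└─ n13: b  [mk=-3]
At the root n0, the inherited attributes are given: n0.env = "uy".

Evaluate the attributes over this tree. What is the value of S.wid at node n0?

1. n0.env = "uy"  [given at root]
2. n1.env = "yuy"  ["y" ++ S₀.env]
3. n2.idx = 11  [len(S₀.env) + 8]
4. n3.acc = 0  [terminal]
5. n4.pre = true  [terminal]
6. n2.live = "wu"  ["wu"]
7. n5.idx = 23  [len(S₀.env) + 20]
8. n5.fin = -6  [len(A.live) - 8]
9. n5.lab = "wuk"  [A.live ++ "k"]
10. n6.acc = -5  [terminal]
11. n5.mk = 11  [C.idx * -2 + 57]
12. n7.env = "zwu"  ["z" ++ A.live]
13. n8.pre = false  [terminal]
14. n9.cnt = -3  [terminal]
15. n7.wid = 8  [f.cnt + 11]
16. n7.off = 19  [19]
17. n1.wid = 9  [S₁.wid + 1]
18. n1.off = 7  [S₁.wid - 1]
19. n10.idx = 17  [S₁.off + 10]
20. n11.env = "yk"  ["yk"]
21. n12.mk = 16  [terminal]
22. n11.wid = -8  [b.mk - 24]
23. n11.off = -6  [b.mk - 22]
24. n10.live = "uv"  ["uv"]
25. n13.mk = -3  [terminal]
26. n0.wid = 20  [S₁.off + b.mk + 16]
27. n0.off = 14  [b.mk + 17]

20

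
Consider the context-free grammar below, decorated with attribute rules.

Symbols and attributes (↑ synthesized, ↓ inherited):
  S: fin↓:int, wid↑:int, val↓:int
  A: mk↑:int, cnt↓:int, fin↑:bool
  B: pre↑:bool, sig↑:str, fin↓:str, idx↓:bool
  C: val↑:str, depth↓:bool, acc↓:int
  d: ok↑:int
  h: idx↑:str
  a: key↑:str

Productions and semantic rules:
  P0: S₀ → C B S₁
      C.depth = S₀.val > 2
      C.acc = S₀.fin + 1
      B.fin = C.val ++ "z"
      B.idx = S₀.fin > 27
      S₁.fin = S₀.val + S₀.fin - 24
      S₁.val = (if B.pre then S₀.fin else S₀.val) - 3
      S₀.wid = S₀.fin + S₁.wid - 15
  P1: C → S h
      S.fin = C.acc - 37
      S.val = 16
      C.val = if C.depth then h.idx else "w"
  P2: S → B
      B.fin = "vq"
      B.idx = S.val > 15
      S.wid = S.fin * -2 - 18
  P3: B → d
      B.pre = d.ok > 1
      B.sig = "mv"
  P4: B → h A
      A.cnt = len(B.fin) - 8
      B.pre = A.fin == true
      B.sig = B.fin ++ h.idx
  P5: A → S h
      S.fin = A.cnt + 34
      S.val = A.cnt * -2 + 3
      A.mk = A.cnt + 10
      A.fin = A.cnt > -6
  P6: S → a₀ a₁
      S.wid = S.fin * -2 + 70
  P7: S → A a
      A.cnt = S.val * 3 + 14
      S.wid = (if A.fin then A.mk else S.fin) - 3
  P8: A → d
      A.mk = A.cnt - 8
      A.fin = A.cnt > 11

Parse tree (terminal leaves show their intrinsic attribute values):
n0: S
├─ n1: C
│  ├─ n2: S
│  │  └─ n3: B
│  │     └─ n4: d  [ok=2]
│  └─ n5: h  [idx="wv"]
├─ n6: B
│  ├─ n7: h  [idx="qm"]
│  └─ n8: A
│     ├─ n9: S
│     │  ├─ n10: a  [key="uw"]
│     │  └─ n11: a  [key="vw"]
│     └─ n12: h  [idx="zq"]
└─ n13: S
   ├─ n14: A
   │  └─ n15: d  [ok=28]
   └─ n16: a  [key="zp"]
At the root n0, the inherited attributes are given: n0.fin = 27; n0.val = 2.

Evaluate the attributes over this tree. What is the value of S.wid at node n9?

14

1. n0.fin = 27  [given at root]
2. n0.val = 2  [given at root]
3. n1.depth = false  [S₀.val > 2]
4. n1.acc = 28  [S₀.fin + 1]
5. n2.fin = -9  [C.acc - 37]
6. n2.val = 16  [16]
7. n3.fin = "vq"  ["vq"]
8. n3.idx = true  [S.val > 15]
9. n4.ok = 2  [terminal]
10. n3.pre = true  [d.ok > 1]
11. n3.sig = "mv"  ["mv"]
12. n2.wid = 0  [S.fin * -2 - 18]
13. n5.idx = "wv"  [terminal]
14. n1.val = "w"  [if C.depth then h.idx else "w"]
15. n6.fin = "wz"  [C.val ++ "z"]
16. n6.idx = false  [S₀.fin > 27]
17. n7.idx = "qm"  [terminal]
18. n8.cnt = -6  [len(B.fin) - 8]
19. n9.fin = 28  [A.cnt + 34]
20. n9.val = 15  [A.cnt * -2 + 3]
21. n10.key = "uw"  [terminal]
22. n11.key = "vw"  [terminal]
23. n9.wid = 14  [S.fin * -2 + 70]
24. n12.idx = "zq"  [terminal]
25. n8.mk = 4  [A.cnt + 10]
26. n8.fin = false  [A.cnt > -6]
27. n6.pre = false  [A.fin == true]
28. n6.sig = "wzqm"  [B.fin ++ h.idx]
29. n13.fin = 5  [S₀.val + S₀.fin - 24]
30. n13.val = -1  [(if B.pre then S₀.fin else S₀.val) - 3]
31. n14.cnt = 11  [S.val * 3 + 14]
32. n15.ok = 28  [terminal]
33. n14.mk = 3  [A.cnt - 8]
34. n14.fin = false  [A.cnt > 11]
35. n16.key = "zp"  [terminal]
36. n13.wid = 2  [(if A.fin then A.mk else S.fin) - 3]
37. n0.wid = 14  [S₀.fin + S₁.wid - 15]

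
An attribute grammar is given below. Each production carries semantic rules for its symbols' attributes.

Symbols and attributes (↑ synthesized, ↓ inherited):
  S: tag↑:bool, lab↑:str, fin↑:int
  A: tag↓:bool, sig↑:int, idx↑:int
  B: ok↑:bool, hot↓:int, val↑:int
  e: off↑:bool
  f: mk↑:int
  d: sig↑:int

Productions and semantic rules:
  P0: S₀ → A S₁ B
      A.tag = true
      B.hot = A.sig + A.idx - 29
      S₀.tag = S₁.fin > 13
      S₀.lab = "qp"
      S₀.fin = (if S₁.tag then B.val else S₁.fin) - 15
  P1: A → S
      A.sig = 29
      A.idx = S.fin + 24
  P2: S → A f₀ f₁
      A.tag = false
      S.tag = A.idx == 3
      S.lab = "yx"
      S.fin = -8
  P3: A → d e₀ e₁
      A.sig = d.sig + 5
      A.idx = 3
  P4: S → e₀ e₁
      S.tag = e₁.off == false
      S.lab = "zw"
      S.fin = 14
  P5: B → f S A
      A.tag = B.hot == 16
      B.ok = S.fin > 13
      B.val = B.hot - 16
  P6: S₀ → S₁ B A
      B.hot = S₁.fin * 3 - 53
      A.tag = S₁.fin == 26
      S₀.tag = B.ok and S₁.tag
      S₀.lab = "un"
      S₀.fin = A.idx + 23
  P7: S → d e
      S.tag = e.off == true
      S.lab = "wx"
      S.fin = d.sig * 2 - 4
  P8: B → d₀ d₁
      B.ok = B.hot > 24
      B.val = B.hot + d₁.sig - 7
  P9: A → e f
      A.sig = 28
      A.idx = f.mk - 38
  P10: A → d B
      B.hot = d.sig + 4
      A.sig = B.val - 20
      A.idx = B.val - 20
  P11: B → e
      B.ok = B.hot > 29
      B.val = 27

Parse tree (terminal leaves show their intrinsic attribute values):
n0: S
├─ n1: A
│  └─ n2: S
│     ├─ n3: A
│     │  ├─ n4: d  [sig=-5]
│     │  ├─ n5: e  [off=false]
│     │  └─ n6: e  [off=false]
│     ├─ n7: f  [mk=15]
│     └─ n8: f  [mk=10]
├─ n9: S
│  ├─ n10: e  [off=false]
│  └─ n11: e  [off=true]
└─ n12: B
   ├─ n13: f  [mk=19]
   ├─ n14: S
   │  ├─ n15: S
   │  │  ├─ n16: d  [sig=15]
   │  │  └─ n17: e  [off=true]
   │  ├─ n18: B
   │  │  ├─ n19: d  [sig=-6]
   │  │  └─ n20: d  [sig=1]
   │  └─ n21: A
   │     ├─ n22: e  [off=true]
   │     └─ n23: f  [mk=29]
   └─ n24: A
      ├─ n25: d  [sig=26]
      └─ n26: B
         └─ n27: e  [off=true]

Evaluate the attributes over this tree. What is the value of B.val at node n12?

0

1. n1.tag = true  [true]
2. n3.tag = false  [false]
3. n4.sig = -5  [terminal]
4. n5.off = false  [terminal]
5. n6.off = false  [terminal]
6. n3.sig = 0  [d.sig + 5]
7. n3.idx = 3  [3]
8. n7.mk = 15  [terminal]
9. n8.mk = 10  [terminal]
10. n2.tag = true  [A.idx == 3]
11. n2.lab = "yx"  ["yx"]
12. n2.fin = -8  [-8]
13. n1.sig = 29  [29]
14. n1.idx = 16  [S.fin + 24]
15. n10.off = false  [terminal]
16. n11.off = true  [terminal]
17. n9.tag = false  [e₁.off == false]
18. n9.lab = "zw"  ["zw"]
19. n9.fin = 14  [14]
20. n12.hot = 16  [A.sig + A.idx - 29]
21. n13.mk = 19  [terminal]
22. n16.sig = 15  [terminal]
23. n17.off = true  [terminal]
24. n15.tag = true  [e.off == true]
25. n15.lab = "wx"  ["wx"]
26. n15.fin = 26  [d.sig * 2 - 4]
27. n18.hot = 25  [S₁.fin * 3 - 53]
28. n19.sig = -6  [terminal]
29. n20.sig = 1  [terminal]
30. n18.ok = true  [B.hot > 24]
31. n18.val = 19  [B.hot + d₁.sig - 7]
32. n21.tag = true  [S₁.fin == 26]
33. n22.off = true  [terminal]
34. n23.mk = 29  [terminal]
35. n21.sig = 28  [28]
36. n21.idx = -9  [f.mk - 38]
37. n14.tag = true  [B.ok and S₁.tag]
38. n14.lab = "un"  ["un"]
39. n14.fin = 14  [A.idx + 23]
40. n24.tag = true  [B.hot == 16]
41. n25.sig = 26  [terminal]
42. n26.hot = 30  [d.sig + 4]
43. n27.off = true  [terminal]
44. n26.ok = true  [B.hot > 29]
45. n26.val = 27  [27]
46. n24.sig = 7  [B.val - 20]
47. n24.idx = 7  [B.val - 20]
48. n12.ok = true  [S.fin > 13]
49. n12.val = 0  [B.hot - 16]
50. n0.tag = true  [S₁.fin > 13]
51. n0.lab = "qp"  ["qp"]
52. n0.fin = -1  [(if S₁.tag then B.val else S₁.fin) - 15]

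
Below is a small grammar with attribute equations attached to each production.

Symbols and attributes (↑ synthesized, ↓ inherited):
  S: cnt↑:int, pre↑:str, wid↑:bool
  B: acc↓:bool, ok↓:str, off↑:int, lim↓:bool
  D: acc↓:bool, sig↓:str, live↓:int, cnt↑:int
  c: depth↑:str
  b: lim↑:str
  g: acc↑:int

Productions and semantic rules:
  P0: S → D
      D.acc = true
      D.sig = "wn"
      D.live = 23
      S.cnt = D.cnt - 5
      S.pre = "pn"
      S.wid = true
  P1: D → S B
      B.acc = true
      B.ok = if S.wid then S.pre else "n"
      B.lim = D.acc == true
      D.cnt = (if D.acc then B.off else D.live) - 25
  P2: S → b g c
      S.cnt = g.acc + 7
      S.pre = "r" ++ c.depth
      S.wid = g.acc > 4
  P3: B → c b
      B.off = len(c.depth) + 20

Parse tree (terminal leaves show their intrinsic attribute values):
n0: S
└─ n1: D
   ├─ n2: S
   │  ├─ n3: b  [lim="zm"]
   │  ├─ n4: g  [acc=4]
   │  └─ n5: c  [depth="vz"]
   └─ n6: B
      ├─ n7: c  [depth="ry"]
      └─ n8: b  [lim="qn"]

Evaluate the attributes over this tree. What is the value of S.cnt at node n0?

1. n1.acc = true  [true]
2. n1.sig = "wn"  ["wn"]
3. n1.live = 23  [23]
4. n3.lim = "zm"  [terminal]
5. n4.acc = 4  [terminal]
6. n5.depth = "vz"  [terminal]
7. n2.cnt = 11  [g.acc + 7]
8. n2.pre = "rvz"  ["r" ++ c.depth]
9. n2.wid = false  [g.acc > 4]
10. n6.acc = true  [true]
11. n6.ok = "n"  [if S.wid then S.pre else "n"]
12. n6.lim = true  [D.acc == true]
13. n7.depth = "ry"  [terminal]
14. n8.lim = "qn"  [terminal]
15. n6.off = 22  [len(c.depth) + 20]
16. n1.cnt = -3  [(if D.acc then B.off else D.live) - 25]
17. n0.cnt = -8  [D.cnt - 5]
18. n0.pre = "pn"  ["pn"]
19. n0.wid = true  [true]

-8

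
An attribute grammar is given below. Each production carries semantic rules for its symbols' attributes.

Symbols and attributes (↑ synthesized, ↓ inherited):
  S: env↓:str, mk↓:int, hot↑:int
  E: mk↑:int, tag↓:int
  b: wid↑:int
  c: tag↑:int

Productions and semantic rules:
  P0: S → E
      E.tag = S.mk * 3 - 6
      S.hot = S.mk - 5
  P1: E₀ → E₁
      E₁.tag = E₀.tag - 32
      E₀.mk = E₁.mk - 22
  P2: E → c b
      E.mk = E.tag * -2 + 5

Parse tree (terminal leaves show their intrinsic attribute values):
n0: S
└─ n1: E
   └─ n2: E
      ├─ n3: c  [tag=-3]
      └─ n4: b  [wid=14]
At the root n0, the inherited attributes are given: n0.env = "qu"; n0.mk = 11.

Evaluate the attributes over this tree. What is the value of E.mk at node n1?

-7

1. n0.env = "qu"  [given at root]
2. n0.mk = 11  [given at root]
3. n1.tag = 27  [S.mk * 3 - 6]
4. n2.tag = -5  [E₀.tag - 32]
5. n3.tag = -3  [terminal]
6. n4.wid = 14  [terminal]
7. n2.mk = 15  [E.tag * -2 + 5]
8. n1.mk = -7  [E₁.mk - 22]
9. n0.hot = 6  [S.mk - 5]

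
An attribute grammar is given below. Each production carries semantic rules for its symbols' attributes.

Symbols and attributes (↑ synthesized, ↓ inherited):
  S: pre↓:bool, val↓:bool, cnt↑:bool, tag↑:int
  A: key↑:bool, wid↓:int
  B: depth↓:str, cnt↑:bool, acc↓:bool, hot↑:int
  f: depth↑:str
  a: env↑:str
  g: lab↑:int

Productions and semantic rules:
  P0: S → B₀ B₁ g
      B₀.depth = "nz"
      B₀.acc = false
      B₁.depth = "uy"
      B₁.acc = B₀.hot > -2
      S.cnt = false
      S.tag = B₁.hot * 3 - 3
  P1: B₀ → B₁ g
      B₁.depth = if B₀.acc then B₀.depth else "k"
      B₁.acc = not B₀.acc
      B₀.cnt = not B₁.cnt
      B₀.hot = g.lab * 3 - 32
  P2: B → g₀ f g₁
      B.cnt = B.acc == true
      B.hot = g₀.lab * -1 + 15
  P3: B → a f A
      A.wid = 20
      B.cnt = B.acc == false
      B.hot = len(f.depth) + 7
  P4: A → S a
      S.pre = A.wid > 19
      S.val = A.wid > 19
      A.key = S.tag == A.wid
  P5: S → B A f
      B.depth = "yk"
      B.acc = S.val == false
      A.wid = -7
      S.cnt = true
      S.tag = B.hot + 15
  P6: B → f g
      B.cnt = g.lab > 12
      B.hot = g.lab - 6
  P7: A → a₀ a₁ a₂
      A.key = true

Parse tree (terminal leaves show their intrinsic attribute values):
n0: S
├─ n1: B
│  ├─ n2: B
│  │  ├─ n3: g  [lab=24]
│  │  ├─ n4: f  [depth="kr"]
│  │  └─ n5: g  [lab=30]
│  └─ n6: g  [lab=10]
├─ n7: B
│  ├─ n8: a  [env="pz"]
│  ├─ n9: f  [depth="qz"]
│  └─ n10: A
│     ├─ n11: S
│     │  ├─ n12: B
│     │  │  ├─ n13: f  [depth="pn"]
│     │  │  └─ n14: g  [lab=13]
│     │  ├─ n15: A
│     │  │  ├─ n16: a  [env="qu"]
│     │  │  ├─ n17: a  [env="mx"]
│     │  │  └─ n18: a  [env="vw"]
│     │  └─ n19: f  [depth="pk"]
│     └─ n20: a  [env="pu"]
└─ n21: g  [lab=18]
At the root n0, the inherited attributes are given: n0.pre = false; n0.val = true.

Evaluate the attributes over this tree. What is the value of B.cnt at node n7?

true

1. n0.pre = false  [given at root]
2. n0.val = true  [given at root]
3. n1.depth = "nz"  ["nz"]
4. n1.acc = false  [false]
5. n2.depth = "k"  [if B₀.acc then B₀.depth else "k"]
6. n2.acc = true  [not B₀.acc]
7. n3.lab = 24  [terminal]
8. n4.depth = "kr"  [terminal]
9. n5.lab = 30  [terminal]
10. n2.cnt = true  [B.acc == true]
11. n2.hot = -9  [g₀.lab * -1 + 15]
12. n6.lab = 10  [terminal]
13. n1.cnt = false  [not B₁.cnt]
14. n1.hot = -2  [g.lab * 3 - 32]
15. n7.depth = "uy"  ["uy"]
16. n7.acc = false  [B₀.hot > -2]
17. n8.env = "pz"  [terminal]
18. n9.depth = "qz"  [terminal]
19. n10.wid = 20  [20]
20. n11.pre = true  [A.wid > 19]
21. n11.val = true  [A.wid > 19]
22. n12.depth = "yk"  ["yk"]
23. n12.acc = false  [S.val == false]
24. n13.depth = "pn"  [terminal]
25. n14.lab = 13  [terminal]
26. n12.cnt = true  [g.lab > 12]
27. n12.hot = 7  [g.lab - 6]
28. n15.wid = -7  [-7]
29. n16.env = "qu"  [terminal]
30. n17.env = "mx"  [terminal]
31. n18.env = "vw"  [terminal]
32. n15.key = true  [true]
33. n19.depth = "pk"  [terminal]
34. n11.cnt = true  [true]
35. n11.tag = 22  [B.hot + 15]
36. n20.env = "pu"  [terminal]
37. n10.key = false  [S.tag == A.wid]
38. n7.cnt = true  [B.acc == false]
39. n7.hot = 9  [len(f.depth) + 7]
40. n21.lab = 18  [terminal]
41. n0.cnt = false  [false]
42. n0.tag = 24  [B₁.hot * 3 - 3]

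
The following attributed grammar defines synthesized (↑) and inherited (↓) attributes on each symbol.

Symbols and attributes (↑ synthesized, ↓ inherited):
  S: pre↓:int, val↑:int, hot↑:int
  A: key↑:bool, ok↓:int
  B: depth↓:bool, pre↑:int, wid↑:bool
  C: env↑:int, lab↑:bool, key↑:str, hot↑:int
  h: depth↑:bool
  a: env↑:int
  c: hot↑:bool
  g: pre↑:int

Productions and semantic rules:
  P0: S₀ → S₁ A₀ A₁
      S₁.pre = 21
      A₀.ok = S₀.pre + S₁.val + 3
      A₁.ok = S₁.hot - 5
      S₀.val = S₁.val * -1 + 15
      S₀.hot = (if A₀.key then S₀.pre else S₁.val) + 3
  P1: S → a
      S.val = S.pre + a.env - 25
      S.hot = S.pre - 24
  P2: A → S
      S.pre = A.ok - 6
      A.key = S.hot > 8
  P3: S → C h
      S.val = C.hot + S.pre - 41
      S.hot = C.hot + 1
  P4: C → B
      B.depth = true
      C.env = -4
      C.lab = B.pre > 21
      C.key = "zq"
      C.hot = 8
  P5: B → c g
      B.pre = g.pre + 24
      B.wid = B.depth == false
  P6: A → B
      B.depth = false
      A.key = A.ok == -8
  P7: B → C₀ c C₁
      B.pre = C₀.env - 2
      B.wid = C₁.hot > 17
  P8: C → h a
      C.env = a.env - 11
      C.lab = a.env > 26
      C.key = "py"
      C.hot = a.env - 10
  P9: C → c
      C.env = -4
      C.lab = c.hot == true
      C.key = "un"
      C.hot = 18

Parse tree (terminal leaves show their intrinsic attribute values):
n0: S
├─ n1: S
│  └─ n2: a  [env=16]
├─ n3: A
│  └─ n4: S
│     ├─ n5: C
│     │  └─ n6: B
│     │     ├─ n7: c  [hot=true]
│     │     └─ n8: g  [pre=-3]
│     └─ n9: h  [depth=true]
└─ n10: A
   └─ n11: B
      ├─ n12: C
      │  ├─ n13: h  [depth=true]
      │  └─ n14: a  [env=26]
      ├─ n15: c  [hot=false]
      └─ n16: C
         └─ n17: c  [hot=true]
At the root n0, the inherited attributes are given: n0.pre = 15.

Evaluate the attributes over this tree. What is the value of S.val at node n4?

-9

1. n0.pre = 15  [given at root]
2. n1.pre = 21  [21]
3. n2.env = 16  [terminal]
4. n1.val = 12  [S.pre + a.env - 25]
5. n1.hot = -3  [S.pre - 24]
6. n3.ok = 30  [S₀.pre + S₁.val + 3]
7. n4.pre = 24  [A.ok - 6]
8. n6.depth = true  [true]
9. n7.hot = true  [terminal]
10. n8.pre = -3  [terminal]
11. n6.pre = 21  [g.pre + 24]
12. n6.wid = false  [B.depth == false]
13. n5.env = -4  [-4]
14. n5.lab = false  [B.pre > 21]
15. n5.key = "zq"  ["zq"]
16. n5.hot = 8  [8]
17. n9.depth = true  [terminal]
18. n4.val = -9  [C.hot + S.pre - 41]
19. n4.hot = 9  [C.hot + 1]
20. n3.key = true  [S.hot > 8]
21. n10.ok = -8  [S₁.hot - 5]
22. n11.depth = false  [false]
23. n13.depth = true  [terminal]
24. n14.env = 26  [terminal]
25. n12.env = 15  [a.env - 11]
26. n12.lab = false  [a.env > 26]
27. n12.key = "py"  ["py"]
28. n12.hot = 16  [a.env - 10]
29. n15.hot = false  [terminal]
30. n17.hot = true  [terminal]
31. n16.env = -4  [-4]
32. n16.lab = true  [c.hot == true]
33. n16.key = "un"  ["un"]
34. n16.hot = 18  [18]
35. n11.pre = 13  [C₀.env - 2]
36. n11.wid = true  [C₁.hot > 17]
37. n10.key = true  [A.ok == -8]
38. n0.val = 3  [S₁.val * -1 + 15]
39. n0.hot = 18  [(if A₀.key then S₀.pre else S₁.val) + 3]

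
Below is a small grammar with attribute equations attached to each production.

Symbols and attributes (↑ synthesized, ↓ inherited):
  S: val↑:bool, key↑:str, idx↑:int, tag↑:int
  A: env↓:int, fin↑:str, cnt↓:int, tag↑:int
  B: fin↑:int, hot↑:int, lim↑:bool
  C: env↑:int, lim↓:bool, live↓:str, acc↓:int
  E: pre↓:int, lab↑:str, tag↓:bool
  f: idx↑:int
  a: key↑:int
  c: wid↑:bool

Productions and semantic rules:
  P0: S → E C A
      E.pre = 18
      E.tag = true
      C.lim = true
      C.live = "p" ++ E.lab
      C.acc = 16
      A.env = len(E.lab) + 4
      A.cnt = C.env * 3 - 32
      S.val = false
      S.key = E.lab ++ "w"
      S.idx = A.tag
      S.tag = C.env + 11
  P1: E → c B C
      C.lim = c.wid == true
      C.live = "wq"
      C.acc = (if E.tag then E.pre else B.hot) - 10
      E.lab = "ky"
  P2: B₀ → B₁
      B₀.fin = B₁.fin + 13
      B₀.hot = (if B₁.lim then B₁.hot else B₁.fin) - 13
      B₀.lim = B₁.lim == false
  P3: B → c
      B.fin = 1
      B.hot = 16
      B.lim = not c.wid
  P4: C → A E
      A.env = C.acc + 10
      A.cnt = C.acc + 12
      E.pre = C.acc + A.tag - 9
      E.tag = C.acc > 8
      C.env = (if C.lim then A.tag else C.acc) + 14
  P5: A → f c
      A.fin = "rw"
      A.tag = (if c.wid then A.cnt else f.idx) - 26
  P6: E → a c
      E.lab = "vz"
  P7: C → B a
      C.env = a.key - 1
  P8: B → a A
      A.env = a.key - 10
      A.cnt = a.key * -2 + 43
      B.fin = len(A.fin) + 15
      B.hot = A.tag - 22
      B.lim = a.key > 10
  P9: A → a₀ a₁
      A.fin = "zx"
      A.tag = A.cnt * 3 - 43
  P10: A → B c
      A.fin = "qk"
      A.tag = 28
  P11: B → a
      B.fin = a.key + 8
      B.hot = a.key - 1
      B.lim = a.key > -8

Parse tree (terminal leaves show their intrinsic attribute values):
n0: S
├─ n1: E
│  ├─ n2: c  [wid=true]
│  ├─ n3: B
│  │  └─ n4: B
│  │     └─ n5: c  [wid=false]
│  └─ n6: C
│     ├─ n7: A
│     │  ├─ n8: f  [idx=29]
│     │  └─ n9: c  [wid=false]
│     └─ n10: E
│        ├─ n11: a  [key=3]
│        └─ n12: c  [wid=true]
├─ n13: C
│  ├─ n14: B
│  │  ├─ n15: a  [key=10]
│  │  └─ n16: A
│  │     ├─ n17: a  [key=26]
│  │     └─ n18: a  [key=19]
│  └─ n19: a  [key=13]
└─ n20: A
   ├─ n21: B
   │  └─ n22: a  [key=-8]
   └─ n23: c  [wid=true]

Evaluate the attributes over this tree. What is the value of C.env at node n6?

17

1. n1.pre = 18  [18]
2. n1.tag = true  [true]
3. n2.wid = true  [terminal]
4. n5.wid = false  [terminal]
5. n4.fin = 1  [1]
6. n4.hot = 16  [16]
7. n4.lim = true  [not c.wid]
8. n3.fin = 14  [B₁.fin + 13]
9. n3.hot = 3  [(if B₁.lim then B₁.hot else B₁.fin) - 13]
10. n3.lim = false  [B₁.lim == false]
11. n6.lim = true  [c.wid == true]
12. n6.live = "wq"  ["wq"]
13. n6.acc = 8  [(if E.tag then E.pre else B.hot) - 10]
14. n7.env = 18  [C.acc + 10]
15. n7.cnt = 20  [C.acc + 12]
16. n8.idx = 29  [terminal]
17. n9.wid = false  [terminal]
18. n7.fin = "rw"  ["rw"]
19. n7.tag = 3  [(if c.wid then A.cnt else f.idx) - 26]
20. n10.pre = 2  [C.acc + A.tag - 9]
21. n10.tag = false  [C.acc > 8]
22. n11.key = 3  [terminal]
23. n12.wid = true  [terminal]
24. n10.lab = "vz"  ["vz"]
25. n6.env = 17  [(if C.lim then A.tag else C.acc) + 14]
26. n1.lab = "ky"  ["ky"]
27. n13.lim = true  [true]
28. n13.live = "pky"  ["p" ++ E.lab]
29. n13.acc = 16  [16]
30. n15.key = 10  [terminal]
31. n16.env = 0  [a.key - 10]
32. n16.cnt = 23  [a.key * -2 + 43]
33. n17.key = 26  [terminal]
34. n18.key = 19  [terminal]
35. n16.fin = "zx"  ["zx"]
36. n16.tag = 26  [A.cnt * 3 - 43]
37. n14.fin = 17  [len(A.fin) + 15]
38. n14.hot = 4  [A.tag - 22]
39. n14.lim = false  [a.key > 10]
40. n19.key = 13  [terminal]
41. n13.env = 12  [a.key - 1]
42. n20.env = 6  [len(E.lab) + 4]
43. n20.cnt = 4  [C.env * 3 - 32]
44. n22.key = -8  [terminal]
45. n21.fin = 0  [a.key + 8]
46. n21.hot = -9  [a.key - 1]
47. n21.lim = false  [a.key > -8]
48. n23.wid = true  [terminal]
49. n20.fin = "qk"  ["qk"]
50. n20.tag = 28  [28]
51. n0.val = false  [false]
52. n0.key = "kyw"  [E.lab ++ "w"]
53. n0.idx = 28  [A.tag]
54. n0.tag = 23  [C.env + 11]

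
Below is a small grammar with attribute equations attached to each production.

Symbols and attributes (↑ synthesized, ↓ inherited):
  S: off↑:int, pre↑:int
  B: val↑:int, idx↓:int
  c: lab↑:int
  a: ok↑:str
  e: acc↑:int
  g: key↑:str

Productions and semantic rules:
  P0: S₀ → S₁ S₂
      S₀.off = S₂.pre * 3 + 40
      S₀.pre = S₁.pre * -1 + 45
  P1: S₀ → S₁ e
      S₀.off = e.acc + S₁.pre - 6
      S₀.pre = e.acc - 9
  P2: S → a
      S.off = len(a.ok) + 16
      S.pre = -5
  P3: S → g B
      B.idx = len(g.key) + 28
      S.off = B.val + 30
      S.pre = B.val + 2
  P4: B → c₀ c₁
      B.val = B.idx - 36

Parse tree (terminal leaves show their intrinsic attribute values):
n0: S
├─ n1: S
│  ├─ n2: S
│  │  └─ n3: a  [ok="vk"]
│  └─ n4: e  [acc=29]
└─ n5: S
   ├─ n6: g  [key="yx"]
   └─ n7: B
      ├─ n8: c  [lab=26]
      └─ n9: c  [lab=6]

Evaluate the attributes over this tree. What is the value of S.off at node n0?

1. n3.ok = "vk"  [terminal]
2. n2.off = 18  [len(a.ok) + 16]
3. n2.pre = -5  [-5]
4. n4.acc = 29  [terminal]
5. n1.off = 18  [e.acc + S₁.pre - 6]
6. n1.pre = 20  [e.acc - 9]
7. n6.key = "yx"  [terminal]
8. n7.idx = 30  [len(g.key) + 28]
9. n8.lab = 26  [terminal]
10. n9.lab = 6  [terminal]
11. n7.val = -6  [B.idx - 36]
12. n5.off = 24  [B.val + 30]
13. n5.pre = -4  [B.val + 2]
14. n0.off = 28  [S₂.pre * 3 + 40]
15. n0.pre = 25  [S₁.pre * -1 + 45]

28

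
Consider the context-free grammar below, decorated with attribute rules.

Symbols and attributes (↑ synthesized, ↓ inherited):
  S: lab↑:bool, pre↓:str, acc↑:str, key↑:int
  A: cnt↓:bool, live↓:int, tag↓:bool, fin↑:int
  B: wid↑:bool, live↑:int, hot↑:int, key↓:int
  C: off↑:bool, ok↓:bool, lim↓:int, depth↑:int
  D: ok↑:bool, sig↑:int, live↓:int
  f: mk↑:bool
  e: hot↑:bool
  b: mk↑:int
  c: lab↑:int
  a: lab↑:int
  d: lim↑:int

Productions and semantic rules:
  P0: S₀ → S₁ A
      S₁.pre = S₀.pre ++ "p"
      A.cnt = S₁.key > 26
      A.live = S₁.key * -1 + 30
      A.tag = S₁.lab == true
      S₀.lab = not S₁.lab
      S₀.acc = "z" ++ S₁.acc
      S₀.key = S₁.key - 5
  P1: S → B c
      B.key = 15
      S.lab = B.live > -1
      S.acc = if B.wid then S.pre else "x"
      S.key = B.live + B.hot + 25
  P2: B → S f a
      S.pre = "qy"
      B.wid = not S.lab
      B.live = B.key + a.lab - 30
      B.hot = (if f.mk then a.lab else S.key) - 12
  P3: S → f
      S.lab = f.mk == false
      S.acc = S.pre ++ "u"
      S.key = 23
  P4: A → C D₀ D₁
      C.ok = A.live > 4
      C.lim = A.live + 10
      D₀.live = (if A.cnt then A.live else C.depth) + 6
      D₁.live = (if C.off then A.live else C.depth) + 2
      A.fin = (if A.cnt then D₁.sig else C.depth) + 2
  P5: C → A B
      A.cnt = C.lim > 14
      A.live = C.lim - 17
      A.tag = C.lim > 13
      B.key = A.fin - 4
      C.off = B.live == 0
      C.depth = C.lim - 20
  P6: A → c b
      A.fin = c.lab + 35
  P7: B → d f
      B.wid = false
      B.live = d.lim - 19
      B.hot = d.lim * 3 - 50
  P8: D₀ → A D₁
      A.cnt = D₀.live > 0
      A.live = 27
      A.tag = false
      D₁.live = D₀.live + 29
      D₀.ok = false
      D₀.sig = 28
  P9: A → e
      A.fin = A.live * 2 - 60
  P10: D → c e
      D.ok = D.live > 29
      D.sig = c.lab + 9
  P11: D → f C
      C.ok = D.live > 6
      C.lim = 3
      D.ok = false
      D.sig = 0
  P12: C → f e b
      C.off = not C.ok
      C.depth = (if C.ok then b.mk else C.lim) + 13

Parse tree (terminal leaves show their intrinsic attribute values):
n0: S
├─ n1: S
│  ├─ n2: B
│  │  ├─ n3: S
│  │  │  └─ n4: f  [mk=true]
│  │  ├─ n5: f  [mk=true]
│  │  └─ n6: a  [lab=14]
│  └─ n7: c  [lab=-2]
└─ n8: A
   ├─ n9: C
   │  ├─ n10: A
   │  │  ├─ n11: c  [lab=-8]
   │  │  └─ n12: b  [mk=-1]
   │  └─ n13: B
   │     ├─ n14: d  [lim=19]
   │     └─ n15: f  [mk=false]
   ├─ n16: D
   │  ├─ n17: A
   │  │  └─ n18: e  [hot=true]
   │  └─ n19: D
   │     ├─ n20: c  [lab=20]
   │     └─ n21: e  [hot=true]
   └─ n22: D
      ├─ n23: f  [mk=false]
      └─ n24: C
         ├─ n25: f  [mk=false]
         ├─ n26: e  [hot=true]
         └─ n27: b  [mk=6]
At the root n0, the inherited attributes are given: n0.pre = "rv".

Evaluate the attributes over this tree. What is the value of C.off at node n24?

1. n0.pre = "rv"  [given at root]
2. n1.pre = "rvp"  [S₀.pre ++ "p"]
3. n2.key = 15  [15]
4. n3.pre = "qy"  ["qy"]
5. n4.mk = true  [terminal]
6. n3.lab = false  [f.mk == false]
7. n3.acc = "qyu"  [S.pre ++ "u"]
8. n3.key = 23  [23]
9. n5.mk = true  [terminal]
10. n6.lab = 14  [terminal]
11. n2.wid = true  [not S.lab]
12. n2.live = -1  [B.key + a.lab - 30]
13. n2.hot = 2  [(if f.mk then a.lab else S.key) - 12]
14. n7.lab = -2  [terminal]
15. n1.lab = false  [B.live > -1]
16. n1.acc = "rvp"  [if B.wid then S.pre else "x"]
17. n1.key = 26  [B.live + B.hot + 25]
18. n8.cnt = false  [S₁.key > 26]
19. n8.live = 4  [S₁.key * -1 + 30]
20. n8.tag = false  [S₁.lab == true]
21. n9.ok = false  [A.live > 4]
22. n9.lim = 14  [A.live + 10]
23. n10.cnt = false  [C.lim > 14]
24. n10.live = -3  [C.lim - 17]
25. n10.tag = true  [C.lim > 13]
26. n11.lab = -8  [terminal]
27. n12.mk = -1  [terminal]
28. n10.fin = 27  [c.lab + 35]
29. n13.key = 23  [A.fin - 4]
30. n14.lim = 19  [terminal]
31. n15.mk = false  [terminal]
32. n13.wid = false  [false]
33. n13.live = 0  [d.lim - 19]
34. n13.hot = 7  [d.lim * 3 - 50]
35. n9.off = true  [B.live == 0]
36. n9.depth = -6  [C.lim - 20]
37. n16.live = 0  [(if A.cnt then A.live else C.depth) + 6]
38. n17.cnt = false  [D₀.live > 0]
39. n17.live = 27  [27]
40. n17.tag = false  [false]
41. n18.hot = true  [terminal]
42. n17.fin = -6  [A.live * 2 - 60]
43. n19.live = 29  [D₀.live + 29]
44. n20.lab = 20  [terminal]
45. n21.hot = true  [terminal]
46. n19.ok = false  [D.live > 29]
47. n19.sig = 29  [c.lab + 9]
48. n16.ok = false  [false]
49. n16.sig = 28  [28]
50. n22.live = 6  [(if C.off then A.live else C.depth) + 2]
51. n23.mk = false  [terminal]
52. n24.ok = false  [D.live > 6]
53. n24.lim = 3  [3]
54. n25.mk = false  [terminal]
55. n26.hot = true  [terminal]
56. n27.mk = 6  [terminal]
57. n24.off = true  [not C.ok]
58. n24.depth = 16  [(if C.ok then b.mk else C.lim) + 13]
59. n22.ok = false  [false]
60. n22.sig = 0  [0]
61. n8.fin = -4  [(if A.cnt then D₁.sig else C.depth) + 2]
62. n0.lab = true  [not S₁.lab]
63. n0.acc = "zrvp"  ["z" ++ S₁.acc]
64. n0.key = 21  [S₁.key - 5]

true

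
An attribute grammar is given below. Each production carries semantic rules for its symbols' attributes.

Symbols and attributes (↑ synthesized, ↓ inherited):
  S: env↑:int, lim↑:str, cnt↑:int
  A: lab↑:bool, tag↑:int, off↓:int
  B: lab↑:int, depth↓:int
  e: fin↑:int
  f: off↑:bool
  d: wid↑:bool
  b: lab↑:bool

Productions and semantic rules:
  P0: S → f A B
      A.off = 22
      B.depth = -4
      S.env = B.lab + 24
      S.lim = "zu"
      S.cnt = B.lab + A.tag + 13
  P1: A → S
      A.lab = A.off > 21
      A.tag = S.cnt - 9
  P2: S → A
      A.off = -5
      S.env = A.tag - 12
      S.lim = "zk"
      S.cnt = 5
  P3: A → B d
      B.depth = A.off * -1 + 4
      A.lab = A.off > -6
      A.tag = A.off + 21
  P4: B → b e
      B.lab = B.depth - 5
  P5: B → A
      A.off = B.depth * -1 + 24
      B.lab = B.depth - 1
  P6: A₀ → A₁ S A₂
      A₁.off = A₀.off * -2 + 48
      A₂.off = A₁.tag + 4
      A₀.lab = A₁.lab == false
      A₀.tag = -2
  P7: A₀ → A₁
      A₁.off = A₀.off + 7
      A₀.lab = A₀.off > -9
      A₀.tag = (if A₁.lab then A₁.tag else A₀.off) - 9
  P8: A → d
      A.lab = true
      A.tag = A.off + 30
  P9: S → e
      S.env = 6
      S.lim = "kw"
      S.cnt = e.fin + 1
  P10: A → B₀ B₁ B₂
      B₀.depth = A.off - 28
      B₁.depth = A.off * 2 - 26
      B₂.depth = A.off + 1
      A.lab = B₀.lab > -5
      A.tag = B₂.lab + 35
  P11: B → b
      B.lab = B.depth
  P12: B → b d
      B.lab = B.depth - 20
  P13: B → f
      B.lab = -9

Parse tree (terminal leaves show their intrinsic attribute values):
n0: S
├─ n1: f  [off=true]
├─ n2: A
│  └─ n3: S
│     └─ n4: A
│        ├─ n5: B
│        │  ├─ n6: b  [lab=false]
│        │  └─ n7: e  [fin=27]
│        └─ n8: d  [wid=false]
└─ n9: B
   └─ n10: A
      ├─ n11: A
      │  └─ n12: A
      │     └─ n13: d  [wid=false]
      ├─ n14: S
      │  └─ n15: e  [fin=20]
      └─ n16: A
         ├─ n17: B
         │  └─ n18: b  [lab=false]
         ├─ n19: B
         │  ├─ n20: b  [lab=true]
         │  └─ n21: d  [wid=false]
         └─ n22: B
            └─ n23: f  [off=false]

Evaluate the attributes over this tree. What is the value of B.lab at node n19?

2

1. n1.off = true  [terminal]
2. n2.off = 22  [22]
3. n4.off = -5  [-5]
4. n5.depth = 9  [A.off * -1 + 4]
5. n6.lab = false  [terminal]
6. n7.fin = 27  [terminal]
7. n5.lab = 4  [B.depth - 5]
8. n8.wid = false  [terminal]
9. n4.lab = true  [A.off > -6]
10. n4.tag = 16  [A.off + 21]
11. n3.env = 4  [A.tag - 12]
12. n3.lim = "zk"  ["zk"]
13. n3.cnt = 5  [5]
14. n2.lab = true  [A.off > 21]
15. n2.tag = -4  [S.cnt - 9]
16. n9.depth = -4  [-4]
17. n10.off = 28  [B.depth * -1 + 24]
18. n11.off = -8  [A₀.off * -2 + 48]
19. n12.off = -1  [A₀.off + 7]
20. n13.wid = false  [terminal]
21. n12.lab = true  [true]
22. n12.tag = 29  [A.off + 30]
23. n11.lab = true  [A₀.off > -9]
24. n11.tag = 20  [(if A₁.lab then A₁.tag else A₀.off) - 9]
25. n15.fin = 20  [terminal]
26. n14.env = 6  [6]
27. n14.lim = "kw"  ["kw"]
28. n14.cnt = 21  [e.fin + 1]
29. n16.off = 24  [A₁.tag + 4]
30. n17.depth = -4  [A.off - 28]
31. n18.lab = false  [terminal]
32. n17.lab = -4  [B.depth]
33. n19.depth = 22  [A.off * 2 - 26]
34. n20.lab = true  [terminal]
35. n21.wid = false  [terminal]
36. n19.lab = 2  [B.depth - 20]
37. n22.depth = 25  [A.off + 1]
38. n23.off = false  [terminal]
39. n22.lab = -9  [-9]
40. n16.lab = true  [B₀.lab > -5]
41. n16.tag = 26  [B₂.lab + 35]
42. n10.lab = false  [A₁.lab == false]
43. n10.tag = -2  [-2]
44. n9.lab = -5  [B.depth - 1]
45. n0.env = 19  [B.lab + 24]
46. n0.lim = "zu"  ["zu"]
47. n0.cnt = 4  [B.lab + A.tag + 13]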